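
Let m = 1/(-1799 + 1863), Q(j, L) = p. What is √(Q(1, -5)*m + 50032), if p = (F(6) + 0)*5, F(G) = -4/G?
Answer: √28818402/24 ≈ 223.68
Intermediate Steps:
p = -10/3 (p = (-4/6 + 0)*5 = (-4*⅙ + 0)*5 = (-⅔ + 0)*5 = -⅔*5 = -10/3 ≈ -3.3333)
Q(j, L) = -10/3
m = 1/64 ≈ 0.015625
√(Q(1, -5)*m + 50032) = √(-10/3*1/64 + 50032) = √(-5/96 + 50032) = √(4803067/96) = √28818402/24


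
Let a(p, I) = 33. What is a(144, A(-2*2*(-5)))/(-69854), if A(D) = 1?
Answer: -33/69854 ≈ -0.00047241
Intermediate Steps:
a(144, A(-2*2*(-5)))/(-69854) = 33/(-69854) = 33*(-1/69854) = -33/69854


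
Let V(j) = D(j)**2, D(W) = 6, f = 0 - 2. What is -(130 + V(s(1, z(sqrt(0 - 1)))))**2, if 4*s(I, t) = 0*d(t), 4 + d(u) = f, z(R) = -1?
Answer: -27556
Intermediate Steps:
f = -2
d(u) = -6 (d(u) = -4 - 2 = -6)
s(I, t) = 0 (s(I, t) = (0*(-6))/4 = (1/4)*0 = 0)
V(j) = 36 (V(j) = 6**2 = 36)
-(130 + V(s(1, z(sqrt(0 - 1)))))**2 = -(130 + 36)**2 = -1*166**2 = -1*27556 = -27556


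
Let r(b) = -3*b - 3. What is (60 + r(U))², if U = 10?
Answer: 729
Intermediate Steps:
r(b) = -3 - 3*b
(60 + r(U))² = (60 + (-3 - 3*10))² = (60 + (-3 - 30))² = (60 - 33)² = 27² = 729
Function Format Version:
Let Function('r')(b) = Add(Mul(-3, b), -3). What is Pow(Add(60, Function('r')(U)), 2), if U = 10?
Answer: 729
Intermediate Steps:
Function('r')(b) = Add(-3, Mul(-3, b))
Pow(Add(60, Function('r')(U)), 2) = Pow(Add(60, Add(-3, Mul(-3, 10))), 2) = Pow(Add(60, Add(-3, -30)), 2) = Pow(Add(60, -33), 2) = Pow(27, 2) = 729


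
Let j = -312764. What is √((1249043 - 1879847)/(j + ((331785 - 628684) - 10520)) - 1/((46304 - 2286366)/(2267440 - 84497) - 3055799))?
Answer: √17408008412219611842434900238632748565/4137015838063382977 ≈ 1.0085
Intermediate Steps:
√((1249043 - 1879847)/(j + ((331785 - 628684) - 10520)) - 1/((46304 - 2286366)/(2267440 - 84497) - 3055799)) = √((1249043 - 1879847)/(-312764 + ((331785 - 628684) - 10520)) - 1/((46304 - 2286366)/(2267440 - 84497) - 3055799)) = √(-630804/(-312764 + (-296899 - 10520)) - 1/(-2240062/2182943 - 3055799)) = √(-630804/(-312764 - 307419) - 1/(-2240062*1/2182943 - 3055799)) = √(-630804/(-620183) - 1/(-2240062/2182943 - 3055799)) = √(-630804*(-1/620183) - 1/(-6670637276519/2182943)) = √(630804/620183 - 1*(-2182943/6670637276519)) = √(630804/620183 + 2182943/6670637276519) = √(4207866030401429845/4137015838063382977) = √17408008412219611842434900238632748565/4137015838063382977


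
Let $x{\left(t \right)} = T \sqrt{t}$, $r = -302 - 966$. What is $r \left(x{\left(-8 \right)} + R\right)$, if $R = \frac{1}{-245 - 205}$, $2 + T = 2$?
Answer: $\frac{634}{225} \approx 2.8178$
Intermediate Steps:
$T = 0$ ($T = -2 + 2 = 0$)
$R = - \frac{1}{450}$ ($R = \frac{1}{-450} = - \frac{1}{450} \approx -0.0022222$)
$r = -1268$
$x{\left(t \right)} = 0$ ($x{\left(t \right)} = 0 \sqrt{t} = 0$)
$r \left(x{\left(-8 \right)} + R\right) = - 1268 \left(0 - \frac{1}{450}\right) = \left(-1268\right) \left(- \frac{1}{450}\right) = \frac{634}{225}$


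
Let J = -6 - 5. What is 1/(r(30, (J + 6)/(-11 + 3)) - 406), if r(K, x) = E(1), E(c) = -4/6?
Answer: -3/1220 ≈ -0.0024590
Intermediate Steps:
E(c) = -2/3 (E(c) = -4*1/6 = -2/3)
J = -11
r(K, x) = -2/3
1/(r(30, (J + 6)/(-11 + 3)) - 406) = 1/(-2/3 - 406) = 1/(-1220/3) = -3/1220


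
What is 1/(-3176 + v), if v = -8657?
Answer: -1/11833 ≈ -8.4509e-5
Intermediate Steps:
1/(-3176 + v) = 1/(-3176 - 8657) = 1/(-11833) = -1/11833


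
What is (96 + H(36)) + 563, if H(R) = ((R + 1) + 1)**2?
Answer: 2103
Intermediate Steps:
H(R) = (2 + R)**2 (H(R) = ((1 + R) + 1)**2 = (2 + R)**2)
(96 + H(36)) + 563 = (96 + (2 + 36)**2) + 563 = (96 + 38**2) + 563 = (96 + 1444) + 563 = 1540 + 563 = 2103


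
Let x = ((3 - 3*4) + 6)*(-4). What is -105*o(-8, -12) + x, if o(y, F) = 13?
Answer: -1353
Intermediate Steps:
x = 12 (x = ((3 - 12) + 6)*(-4) = (-9 + 6)*(-4) = -3*(-4) = 12)
-105*o(-8, -12) + x = -105*13 + 12 = -1365 + 12 = -1353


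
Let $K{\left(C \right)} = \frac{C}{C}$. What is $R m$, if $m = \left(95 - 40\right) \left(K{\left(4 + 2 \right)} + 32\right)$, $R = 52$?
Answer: $94380$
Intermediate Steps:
$K{\left(C \right)} = 1$
$m = 1815$ ($m = \left(95 - 40\right) \left(1 + 32\right) = 55 \cdot 33 = 1815$)
$R m = 52 \cdot 1815 = 94380$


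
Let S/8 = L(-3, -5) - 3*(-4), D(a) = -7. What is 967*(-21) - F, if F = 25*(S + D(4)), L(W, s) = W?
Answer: -21932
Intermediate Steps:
S = 72 (S = 8*(-3 - 3*(-4)) = 8*(-3 + 12) = 8*9 = 72)
F = 1625 (F = 25*(72 - 7) = 25*65 = 1625)
967*(-21) - F = 967*(-21) - 1*1625 = -20307 - 1625 = -21932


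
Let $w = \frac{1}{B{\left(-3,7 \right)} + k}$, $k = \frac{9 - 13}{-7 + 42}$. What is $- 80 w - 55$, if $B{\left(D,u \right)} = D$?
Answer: $- \frac{3195}{109} \approx -29.312$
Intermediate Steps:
$k = - \frac{4}{35} \approx -0.11429$
$w = - \frac{35}{109}$ ($w = \frac{1}{-3 - \frac{4}{35}} = \frac{1}{- \frac{109}{35}} = - \frac{35}{109} \approx -0.3211$)
$- 80 w - 55 = \left(-80\right) \left(- \frac{35}{109}\right) - 55 = \frac{2800}{109} - 55 = - \frac{3195}{109}$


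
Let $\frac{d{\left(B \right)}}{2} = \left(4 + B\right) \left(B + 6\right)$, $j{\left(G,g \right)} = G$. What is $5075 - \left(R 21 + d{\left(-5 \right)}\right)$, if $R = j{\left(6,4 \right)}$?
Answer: $4951$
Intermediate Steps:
$d{\left(B \right)} = 2 \left(4 + B\right) \left(6 + B\right)$ ($d{\left(B \right)} = 2 \left(4 + B\right) \left(B + 6\right) = 2 \left(4 + B\right) \left(6 + B\right)$)
$R = 6$
$5075 - \left(R 21 + d{\left(-5 \right)}\right) = 5075 - \left(6 \cdot 21 + \left(48 + 2 \left(-5\right)^{2} + 20 \left(-5\right)\right)\right) = 5075 - \left(126 + \left(48 + 2 \cdot 25 - 100\right)\right) = 5075 - \left(126 + \left(48 + 50 - 100\right)\right) = 5075 - \left(126 - 2\right) = 5075 - 124 = 4951$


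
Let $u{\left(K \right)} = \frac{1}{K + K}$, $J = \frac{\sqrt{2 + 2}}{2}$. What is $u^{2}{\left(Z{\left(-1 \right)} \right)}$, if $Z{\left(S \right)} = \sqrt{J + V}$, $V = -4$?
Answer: $- \frac{1}{12} \approx -0.083333$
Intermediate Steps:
$J = 1$ ($J = \sqrt{4} \cdot \frac{1}{2} = 2 \cdot \frac{1}{2} = 1$)
$Z{\left(S \right)} = i \sqrt{3}$ ($Z{\left(S \right)} = \sqrt{1 - 4} = \sqrt{-3} = i \sqrt{3}$)
$u{\left(K \right)} = \frac{1}{2 K}$
$u^{2}{\left(Z{\left(-1 \right)} \right)} = \left(\frac{1}{2 i \sqrt{3}}\right)^{2} = \left(\frac{\left(- \frac{1}{3}\right) i \sqrt{3}}{2}\right)^{2} = \left(- \frac{i \sqrt{3}}{6}\right)^{2} = - \frac{1}{12}$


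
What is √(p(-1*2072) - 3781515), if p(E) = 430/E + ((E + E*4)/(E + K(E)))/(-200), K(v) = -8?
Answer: I*√68591779422165454/134680 ≈ 1944.6*I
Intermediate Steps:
p(E) = 430/E - E/(40*(-8 + E)) (p(E) = 430/E + ((E + E*4)/(E - 8))/(-200) = 430/E + ((E + 4*E)/(-8 + E))*(-1/200) = 430/E + ((5*E)/(-8 + E))*(-1/200) = 430/E + (5*E/(-8 + E))*(-1/200) = 430/E - E/(40*(-8 + E)))
√(p(-1*2072) - 3781515) = √((-137600 - (-1*2072)² + 17200*(-1*2072))/(40*((-1*2072))*(-8 - 1*2072)) - 3781515) = √((1/40)*(-137600 - 1*(-2072)² + 17200*(-2072))/(-2072*(-8 - 2072)) - 3781515) = √((1/40)*(-1/2072)*(-137600 - 1*4293184 - 35638400)/(-2080) - 3781515) = √((1/40)*(-1/2072)*(-1/2080)*(-137600 - 4293184 - 35638400) - 3781515) = √((1/40)*(-1/2072)*(-1/2080)*(-40069184) - 3781515) = √(-626081/2693600 - 3781515) = √(-10185889430081/2693600) = I*√68591779422165454/134680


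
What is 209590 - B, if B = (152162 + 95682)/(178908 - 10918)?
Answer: 17604388128/83995 ≈ 2.0959e+5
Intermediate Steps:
B = 123922/83995 (B = 247844/167990 = 247844*(1/167990) = 123922/83995 ≈ 1.4753)
209590 - B = 209590 - 1*123922/83995 = 209590 - 123922/83995 = 17604388128/83995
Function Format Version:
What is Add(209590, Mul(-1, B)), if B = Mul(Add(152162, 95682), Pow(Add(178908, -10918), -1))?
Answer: Rational(17604388128, 83995) ≈ 2.0959e+5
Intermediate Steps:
B = Rational(123922, 83995) (B = Mul(247844, Pow(167990, -1)) = Mul(247844, Rational(1, 167990)) = Rational(123922, 83995) ≈ 1.4753)
Add(209590, Mul(-1, B)) = Add(209590, Mul(-1, Rational(123922, 83995))) = Add(209590, Rational(-123922, 83995)) = Rational(17604388128, 83995)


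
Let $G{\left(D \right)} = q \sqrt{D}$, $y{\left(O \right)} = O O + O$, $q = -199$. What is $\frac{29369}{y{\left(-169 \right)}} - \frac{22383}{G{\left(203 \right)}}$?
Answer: $\frac{29369}{28392} + \frac{22383 \sqrt{203}}{40397} \approx 8.9288$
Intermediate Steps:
$y{\left(O \right)} = O + O^{2}$ ($y{\left(O \right)} = O^{2} + O = O + O^{2}$)
$G{\left(D \right)} = - 199 \sqrt{D}$
$\frac{29369}{y{\left(-169 \right)}} - \frac{22383}{G{\left(203 \right)}} = \frac{29369}{\left(-169\right) \left(1 - 169\right)} - \frac{22383}{\left(-199\right) \sqrt{203}} = \frac{29369}{\left(-169\right) \left(-168\right)} - 22383 \left(- \frac{\sqrt{203}}{40397}\right) = \frac{29369}{28392} + \frac{22383 \sqrt{203}}{40397}$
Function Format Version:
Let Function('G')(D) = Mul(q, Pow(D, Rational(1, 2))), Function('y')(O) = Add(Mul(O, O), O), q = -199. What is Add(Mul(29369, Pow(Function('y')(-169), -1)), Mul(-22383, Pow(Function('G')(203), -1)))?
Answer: Add(Rational(29369, 28392), Mul(Rational(22383, 40397), Pow(203, Rational(1, 2)))) ≈ 8.9288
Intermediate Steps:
Function('y')(O) = Add(O, Pow(O, 2)) (Function('y')(O) = Add(Pow(O, 2), O) = Add(O, Pow(O, 2)))
Function('G')(D) = Mul(-199, Pow(D, Rational(1, 2)))
Add(Mul(29369, Pow(Function('y')(-169), -1)), Mul(-22383, Pow(Function('G')(203), -1))) = Add(Mul(29369, Pow(Mul(-169, Add(1, -169)), -1)), Mul(-22383, Pow(Mul(-199, Pow(203, Rational(1, 2))), -1))) = Add(Mul(29369, Pow(Mul(-169, -168), -1)), Mul(-22383, Mul(Rational(-1, 40397), Pow(203, Rational(1, 2))))) = Add(Mul(29369, Pow(28392, -1)), Mul(Rational(22383, 40397), Pow(203, Rational(1, 2)))) = Add(Mul(29369, Rational(1, 28392)), Mul(Rational(22383, 40397), Pow(203, Rational(1, 2)))) = Add(Rational(29369, 28392), Mul(Rational(22383, 40397), Pow(203, Rational(1, 2))))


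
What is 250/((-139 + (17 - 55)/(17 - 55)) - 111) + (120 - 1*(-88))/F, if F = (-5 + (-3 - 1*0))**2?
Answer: 2237/996 ≈ 2.2460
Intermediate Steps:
F = 64 (F = (-5 + (-3 + 0))**2 = (-5 - 3)**2 = (-8)**2 = 64)
250/((-139 + (17 - 55)/(17 - 55)) - 111) + (120 - 1*(-88))/F = 250/((-139 + (17 - 55)/(17 - 55)) - 111) + (120 - 1*(-88))/64 = 250/((-139 - 38/(-38)) - 111) + (120 + 88)*(1/64) = 250/((-139 - 38*(-1/38)) - 111) + 208*(1/64) = 250/((-139 + 1) - 111) + 13/4 = 250/(-138 - 111) + 13/4 = 250/(-249) + 13/4 = 250*(-1/249) + 13/4 = -250/249 + 13/4 = 2237/996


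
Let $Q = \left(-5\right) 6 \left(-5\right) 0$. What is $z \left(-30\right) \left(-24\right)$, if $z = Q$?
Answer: $0$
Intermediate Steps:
$Q = 0$ ($Q = \left(-30\right) \left(-5\right) 0 = 150 \cdot 0 = 0$)
$z = 0$
$z \left(-30\right) \left(-24\right) = 0 \left(-30\right) \left(-24\right) = 0 \left(-24\right) = 0$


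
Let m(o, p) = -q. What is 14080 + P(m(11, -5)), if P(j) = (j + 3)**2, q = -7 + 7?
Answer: 14089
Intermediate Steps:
q = 0
m(o, p) = 0 (m(o, p) = -1*0 = 0)
P(j) = (3 + j)**2
14080 + P(m(11, -5)) = 14080 + (3 + 0)**2 = 14080 + 3**2 = 14080 + 9 = 14089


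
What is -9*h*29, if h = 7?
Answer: -1827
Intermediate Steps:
-9*h*29 = -9*7*29 = -63*29 = -1827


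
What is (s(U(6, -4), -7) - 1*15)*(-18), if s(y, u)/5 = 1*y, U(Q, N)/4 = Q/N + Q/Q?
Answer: 450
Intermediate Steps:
U(Q, N) = 4 + 4*Q/N (U(Q, N) = 4*(Q/N + Q/Q) = 4*(Q/N + 1) = 4*(1 + Q/N) = 4 + 4*Q/N)
s(y, u) = 5*y (s(y, u) = 5*(1*y) = 5*y)
(s(U(6, -4), -7) - 1*15)*(-18) = (5*(4 + 4*6/(-4)) - 1*15)*(-18) = (5*(4 + 4*6*(-¼)) - 15)*(-18) = (5*(4 - 6) - 15)*(-18) = (5*(-2) - 15)*(-18) = (-10 - 15)*(-18) = -25*(-18) = 450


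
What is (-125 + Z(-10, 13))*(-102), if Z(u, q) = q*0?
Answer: 12750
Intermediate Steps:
Z(u, q) = 0
(-125 + Z(-10, 13))*(-102) = (-125 + 0)*(-102) = -125*(-102) = 12750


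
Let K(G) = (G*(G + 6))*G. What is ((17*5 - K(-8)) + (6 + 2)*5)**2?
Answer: 64009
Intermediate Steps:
K(G) = G**2*(6 + G) (K(G) = (G*(6 + G))*G = G**2*(6 + G))
((17*5 - K(-8)) + (6 + 2)*5)**2 = ((17*5 - (-8)**2*(6 - 8)) + (6 + 2)*5)**2 = ((85 - 64*(-2)) + 8*5)**2 = ((85 - 1*(-128)) + 40)**2 = ((85 + 128) + 40)**2 = (213 + 40)**2 = 253**2 = 64009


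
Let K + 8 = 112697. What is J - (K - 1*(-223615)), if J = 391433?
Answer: 55129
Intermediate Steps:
K = 112689 (K = -8 + 112697 = 112689)
J - (K - 1*(-223615)) = 391433 - (112689 - 1*(-223615)) = 391433 - (112689 + 223615) = 391433 - 1*336304 = 391433 - 336304 = 55129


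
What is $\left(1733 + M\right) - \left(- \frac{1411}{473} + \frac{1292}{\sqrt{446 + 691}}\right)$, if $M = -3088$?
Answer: $- \frac{639504}{473} - \frac{1292 \sqrt{1137}}{1137} \approx -1390.3$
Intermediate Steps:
$\left(1733 + M\right) - \left(- \frac{1411}{473} + \frac{1292}{\sqrt{446 + 691}}\right) = \left(1733 - 3088\right) - \left(- \frac{1411}{473} + \frac{1292}{\sqrt{446 + 691}}\right) = -1355 - \left(- \frac{1411}{473} + \frac{1292}{\sqrt{1137}}\right) = -1355 + \left(- 1292 \frac{\sqrt{1137}}{1137} + \frac{1411}{473}\right) = -1355 + \left(- \frac{1292 \sqrt{1137}}{1137} + \frac{1411}{473}\right) = -1355 + \left(\frac{1411}{473} - \frac{1292 \sqrt{1137}}{1137}\right) = - \frac{639504}{473} - \frac{1292 \sqrt{1137}}{1137}$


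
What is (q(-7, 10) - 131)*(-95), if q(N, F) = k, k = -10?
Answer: 13395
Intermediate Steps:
q(N, F) = -10
(q(-7, 10) - 131)*(-95) = (-10 - 131)*(-95) = -141*(-95) = 13395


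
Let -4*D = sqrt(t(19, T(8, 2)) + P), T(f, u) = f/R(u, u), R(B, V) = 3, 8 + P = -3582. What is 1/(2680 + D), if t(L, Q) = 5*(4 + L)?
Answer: 8576/22984375 + 4*I*sqrt(139)/22984375 ≈ 0.00037312 + 2.0518e-6*I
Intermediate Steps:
P = -3590 (P = -8 - 3582 = -3590)
T(f, u) = f/3
t(L, Q) = 20 + 5*L
D = -5*I*sqrt(139)/4 (D = -sqrt((20 + 5*19) - 3590)/4 = -sqrt((20 + 95) - 3590)/4 = -sqrt(115 - 3590)/4 = -5*I*sqrt(139)/4 ≈ -14.737*I)
1/(2680 + D) = 1/(2680 - 5*I*sqrt(139)/4)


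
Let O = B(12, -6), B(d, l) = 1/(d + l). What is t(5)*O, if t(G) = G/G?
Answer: 1/6 ≈ 0.16667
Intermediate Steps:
O = 1/6 (O = 1/(12 - 6) = 1/6 ≈ 0.16667)
t(G) = 1
t(5)*O = 1*(1/6) = 1/6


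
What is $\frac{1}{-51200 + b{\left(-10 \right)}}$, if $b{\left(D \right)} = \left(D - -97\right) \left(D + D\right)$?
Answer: $- \frac{1}{52940} \approx -1.8889 \cdot 10^{-5}$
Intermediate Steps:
$b{\left(D \right)} = 2 D \left(97 + D\right)$ ($b{\left(D \right)} = \left(D + 97\right) 2 D = \left(97 + D\right) 2 D = 2 D \left(97 + D\right)$)
$\frac{1}{-51200 + b{\left(-10 \right)}} = \frac{1}{-51200 + 2 \left(-10\right) \left(97 - 10\right)} = \frac{1}{-51200 + 2 \left(-10\right) 87} = \frac{1}{-51200 - 1740} = \frac{1}{-52940} = - \frac{1}{52940}$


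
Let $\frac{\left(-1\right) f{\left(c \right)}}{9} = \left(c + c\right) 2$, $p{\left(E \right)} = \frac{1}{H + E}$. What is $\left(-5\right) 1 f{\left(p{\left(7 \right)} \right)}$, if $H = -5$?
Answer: $90$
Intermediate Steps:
$p{\left(E \right)} = \frac{1}{-5 + E}$
$f{\left(c \right)} = - 36 c$ ($f{\left(c \right)} = - 9 \left(c + c\right) 2 = - 9 \cdot 2 c 2 = - 9 \cdot 4 c = - 36 c$)
$\left(-5\right) 1 f{\left(p{\left(7 \right)} \right)} = \left(-5\right) 1 \left(- \frac{36}{-5 + 7}\right) = - 5 \left(- \frac{36}{2}\right) = - 5 \left(\left(-36\right) \frac{1}{2}\right) = \left(-5\right) \left(-18\right) = 90$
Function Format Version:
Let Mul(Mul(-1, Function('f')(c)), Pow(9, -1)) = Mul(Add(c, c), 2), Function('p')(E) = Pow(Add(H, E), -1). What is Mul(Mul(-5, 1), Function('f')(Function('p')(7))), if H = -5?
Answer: 90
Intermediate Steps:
Function('p')(E) = Pow(Add(-5, E), -1)
Function('f')(c) = Mul(-36, c) (Function('f')(c) = Mul(-9, Mul(Add(c, c), 2)) = Mul(-9, Mul(Mul(2, c), 2)) = Mul(-9, Mul(4, c)) = Mul(-36, c))
Mul(Mul(-5, 1), Function('f')(Function('p')(7))) = Mul(Mul(-5, 1), Mul(-36, Pow(Add(-5, 7), -1))) = Mul(-5, Mul(-36, Pow(2, -1))) = Mul(-5, Mul(-36, Rational(1, 2))) = Mul(-5, -18) = 90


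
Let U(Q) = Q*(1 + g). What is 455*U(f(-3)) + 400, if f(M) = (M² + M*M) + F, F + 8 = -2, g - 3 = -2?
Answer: 7680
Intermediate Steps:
g = 1 (g = 3 - 2 = 1)
F = -10 (F = -8 - 2 = -10)
f(M) = -10 + 2*M² (f(M) = (M² + M*M) - 10 = (M² + M²) - 10 = 2*M² - 10 = -10 + 2*M²)
U(Q) = 2*Q (U(Q) = Q*(1 + 1) = Q*2 = 2*Q)
455*U(f(-3)) + 400 = 455*(2*(-10 + 2*(-3)²)) + 400 = 455*(2*(-10 + 2*9)) + 400 = 455*(2*(-10 + 18)) + 400 = 455*(2*8) + 400 = 455*16 + 400 = 7280 + 400 = 7680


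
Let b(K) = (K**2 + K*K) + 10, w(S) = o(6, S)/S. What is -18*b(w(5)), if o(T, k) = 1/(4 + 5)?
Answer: -40504/225 ≈ -180.02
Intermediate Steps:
o(T, k) = 1/9
w(S) = 1/(9*S)
b(K) = 10 + 2*K**2 (b(K) = (K**2 + K**2) + 10 = 2*K**2 + 10 = 10 + 2*K**2)
-18*b(w(5)) = -18*(10 + 2*((1/9)/5)**2) = -18*(10 + 2*((1/9)*(1/5))**2) = -18*(10 + 2*(1/45)**2) = -18*(10 + 2*(1/2025)) = -18*(10 + 2/2025) = -18*20252/2025 = -40504/225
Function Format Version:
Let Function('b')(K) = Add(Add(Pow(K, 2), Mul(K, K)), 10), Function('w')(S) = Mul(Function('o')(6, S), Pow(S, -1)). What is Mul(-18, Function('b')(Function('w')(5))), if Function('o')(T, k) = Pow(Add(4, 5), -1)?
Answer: Rational(-40504, 225) ≈ -180.02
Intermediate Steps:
Function('o')(T, k) = Rational(1, 9) (Function('o')(T, k) = Pow(9, -1) = Rational(1, 9))
Function('w')(S) = Mul(Rational(1, 9), Pow(S, -1))
Function('b')(K) = Add(10, Mul(2, Pow(K, 2))) (Function('b')(K) = Add(Add(Pow(K, 2), Pow(K, 2)), 10) = Add(Mul(2, Pow(K, 2)), 10) = Add(10, Mul(2, Pow(K, 2))))
Mul(-18, Function('b')(Function('w')(5))) = Mul(-18, Add(10, Mul(2, Pow(Mul(Rational(1, 9), Pow(5, -1)), 2)))) = Mul(-18, Add(10, Mul(2, Pow(Mul(Rational(1, 9), Rational(1, 5)), 2)))) = Mul(-18, Add(10, Mul(2, Pow(Rational(1, 45), 2)))) = Mul(-18, Add(10, Mul(2, Rational(1, 2025)))) = Mul(-18, Add(10, Rational(2, 2025))) = Mul(-18, Rational(20252, 2025)) = Rational(-40504, 225)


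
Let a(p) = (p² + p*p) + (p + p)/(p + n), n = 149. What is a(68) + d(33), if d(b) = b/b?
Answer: 2007169/217 ≈ 9249.6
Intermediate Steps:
d(b) = 1
a(p) = 2*p² + 2*p/(149 + p) (a(p) = (p² + p*p) + (p + p)/(p + 149) = (p² + p²) + (2*p)/(149 + p) = 2*p² + 2*p/(149 + p))
a(68) + d(33) = 2*68*(1 + 68² + 149*68)/(149 + 68) + 1 = 2*68*(1 + 4624 + 10132)/217 + 1 = 2*68*(1/217)*14757 + 1 = 2006952/217 + 1 = 2007169/217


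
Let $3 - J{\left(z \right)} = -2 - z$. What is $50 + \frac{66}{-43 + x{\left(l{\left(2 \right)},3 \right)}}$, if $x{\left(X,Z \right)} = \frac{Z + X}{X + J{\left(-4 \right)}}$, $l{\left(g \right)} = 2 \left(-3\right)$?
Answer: $\frac{5135}{106} \approx 48.443$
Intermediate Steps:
$l{\left(g \right)} = -6$
$J{\left(z \right)} = 5 + z$ ($J{\left(z \right)} = 3 - \left(-2 - z\right) = 3 + \left(2 + z\right) = 5 + z$)
$x{\left(X,Z \right)} = \frac{X + Z}{1 + X}$ ($x{\left(X,Z \right)} = \frac{Z + X}{X + \left(5 - 4\right)} = \frac{X + Z}{X + 1} = \frac{X + Z}{1 + X}$)
$50 + \frac{66}{-43 + x{\left(l{\left(2 \right)},3 \right)}} = 50 + \frac{66}{-43 + \frac{-6 + 3}{1 - 6}} = 50 + \frac{66}{-43 + \frac{1}{-5} \left(-3\right)} = 50 + \frac{66}{-43 - - \frac{3}{5}} = 50 + \frac{66}{-43 + \frac{3}{5}} = 50 + \frac{66}{- \frac{212}{5}} = 50 + 66 \left(- \frac{5}{212}\right) = 50 - \frac{165}{106} = \frac{5135}{106}$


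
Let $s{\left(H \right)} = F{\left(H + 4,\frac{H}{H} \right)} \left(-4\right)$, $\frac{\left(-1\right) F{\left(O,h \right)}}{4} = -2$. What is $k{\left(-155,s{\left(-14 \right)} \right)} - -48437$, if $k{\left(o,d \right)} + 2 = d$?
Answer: $48403$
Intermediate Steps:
$F{\left(O,h \right)} = 8$ ($F{\left(O,h \right)} = \left(-4\right) \left(-2\right) = 8$)
$s{\left(H \right)} = -32$ ($s{\left(H \right)} = 8 \left(-4\right) = -32$)
$k{\left(o,d \right)} = -2 + d$
$k{\left(-155,s{\left(-14 \right)} \right)} - -48437 = \left(-2 - 32\right) - -48437 = -34 + 48437 = 48403$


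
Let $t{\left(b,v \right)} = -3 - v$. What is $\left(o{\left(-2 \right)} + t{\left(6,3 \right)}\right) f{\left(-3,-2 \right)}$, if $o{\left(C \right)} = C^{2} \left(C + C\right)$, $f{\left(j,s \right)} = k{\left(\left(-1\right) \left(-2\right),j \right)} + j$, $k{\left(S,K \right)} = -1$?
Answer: $88$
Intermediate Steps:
$f{\left(j,s \right)} = -1 + j$
$o{\left(C \right)} = 2 C^{3}$ ($o{\left(C \right)} = C^{2} \cdot 2 C = 2 C^{3}$)
$\left(o{\left(-2 \right)} + t{\left(6,3 \right)}\right) f{\left(-3,-2 \right)} = \left(2 \left(-2\right)^{3} - 6\right) \left(-1 - 3\right) = \left(2 \left(-8\right) - 6\right) \left(-4\right) = \left(-16 - 6\right) \left(-4\right) = \left(-22\right) \left(-4\right) = 88$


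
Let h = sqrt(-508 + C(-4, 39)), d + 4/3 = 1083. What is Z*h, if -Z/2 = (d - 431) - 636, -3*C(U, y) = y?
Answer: -88*I*sqrt(521)/3 ≈ -669.55*I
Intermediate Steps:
d = 3245/3 (d = -4/3 + 1083 = 3245/3 ≈ 1081.7)
C(U, y) = -y/3
Z = -88/3 (Z = -2*((3245/3 - 431) - 636) = -2*(1952/3 - 636) = -2*44/3 = -88/3 ≈ -29.333)
h = I*sqrt(521) (h = sqrt(-508 - 1/3*39) = sqrt(-508 - 13) = sqrt(-521) = I*sqrt(521) ≈ 22.825*I)
Z*h = -88*I*sqrt(521)/3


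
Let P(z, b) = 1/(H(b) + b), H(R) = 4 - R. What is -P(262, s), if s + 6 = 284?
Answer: -¼ ≈ -0.25000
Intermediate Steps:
s = 278 (s = -6 + 284 = 278)
P(z, b) = ¼ (P(z, b) = 1/((4 - b) + b) = 1/4 = ¼)
-P(262, s) = -1*¼ = -¼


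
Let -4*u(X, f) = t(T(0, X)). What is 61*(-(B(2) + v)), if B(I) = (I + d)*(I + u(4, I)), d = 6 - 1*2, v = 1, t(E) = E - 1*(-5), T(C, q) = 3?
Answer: -61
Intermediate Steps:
t(E) = 5 + E (t(E) = E + 5 = 5 + E)
u(X, f) = -2 (u(X, f) = -(5 + 3)/4 = -¼*8 = -2)
d = 4 (d = 6 - 2 = 4)
B(I) = (-2 + I)*(4 + I) (B(I) = (I + 4)*(I - 2) = (4 + I)*(-2 + I) = (-2 + I)*(4 + I))
61*(-(B(2) + v)) = 61*(-((-8 + 2² + 2*2) + 1)) = 61*(-((-8 + 4 + 4) + 1)) = 61*(-(0 + 1)) = 61*(-1*1) = 61*(-1) = -61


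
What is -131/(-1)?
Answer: 131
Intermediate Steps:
-131/(-1) = -1*(-131) = 131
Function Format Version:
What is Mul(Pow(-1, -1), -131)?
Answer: 131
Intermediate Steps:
Mul(Pow(-1, -1), -131) = Mul(-1, -131) = 131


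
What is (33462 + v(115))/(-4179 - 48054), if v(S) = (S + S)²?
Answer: -86362/52233 ≈ -1.6534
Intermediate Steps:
v(S) = 4*S² (v(S) = (2*S)² = 4*S²)
(33462 + v(115))/(-4179 - 48054) = (33462 + 4*115²)/(-4179 - 48054) = (33462 + 4*13225)/(-52233) = (33462 + 52900)*(-1/52233) = 86362*(-1/52233) = -86362/52233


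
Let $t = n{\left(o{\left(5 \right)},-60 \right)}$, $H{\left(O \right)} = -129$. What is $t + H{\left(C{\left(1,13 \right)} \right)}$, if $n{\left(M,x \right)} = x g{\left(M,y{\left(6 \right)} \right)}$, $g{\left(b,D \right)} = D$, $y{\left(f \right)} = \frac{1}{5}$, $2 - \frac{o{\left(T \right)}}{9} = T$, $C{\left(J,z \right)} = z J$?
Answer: $-141$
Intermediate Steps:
$C{\left(J,z \right)} = J z$
$o{\left(T \right)} = 18 - 9 T$
$y{\left(f \right)} = \frac{1}{5}$
$n{\left(M,x \right)} = \frac{x}{5}$ ($n{\left(M,x \right)} = x \frac{1}{5} = \frac{x}{5}$)
$t = -12$ ($t = \frac{1}{5} \left(-60\right) = -12$)
$t + H{\left(C{\left(1,13 \right)} \right)} = -12 - 129 = -141$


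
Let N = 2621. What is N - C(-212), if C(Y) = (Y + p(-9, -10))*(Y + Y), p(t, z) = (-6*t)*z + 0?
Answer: -316227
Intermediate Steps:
p(t, z) = -6*t*z (p(t, z) = -6*t*z + 0 = -6*t*z)
C(Y) = 2*Y*(-540 + Y) (C(Y) = (Y - 6*(-9)*(-10))*(Y + Y) = (Y - 540)*(2*Y) = (-540 + Y)*(2*Y) = 2*Y*(-540 + Y))
N - C(-212) = 2621 - 2*(-212)*(-540 - 212) = 2621 - 2*(-212)*(-752) = 2621 - 1*318848 = 2621 - 318848 = -316227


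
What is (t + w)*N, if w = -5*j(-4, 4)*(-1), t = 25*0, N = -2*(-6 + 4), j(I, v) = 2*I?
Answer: -160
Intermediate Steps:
N = 4 (N = -2*(-2) = 4)
t = 0
w = -40 (w = -10*(-4)*(-1) = -5*(-8)*(-1) = 40*(-1) = -40)
(t + w)*N = (0 - 40)*4 = -40*4 = -160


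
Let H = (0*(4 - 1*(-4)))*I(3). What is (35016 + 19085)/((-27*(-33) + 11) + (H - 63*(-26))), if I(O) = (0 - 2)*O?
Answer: 54101/2540 ≈ 21.300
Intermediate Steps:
I(O) = -2*O
H = 0 (H = (0*(4 - 1*(-4)))*(-2*3) = (0*(4 + 4))*(-6) = (0*8)*(-6) = 0*(-6) = 0)
(35016 + 19085)/((-27*(-33) + 11) + (H - 63*(-26))) = (35016 + 19085)/((-27*(-33) + 11) + (0 - 63*(-26))) = 54101/((891 + 11) + (0 + 1638)) = 54101/(902 + 1638) = 54101/2540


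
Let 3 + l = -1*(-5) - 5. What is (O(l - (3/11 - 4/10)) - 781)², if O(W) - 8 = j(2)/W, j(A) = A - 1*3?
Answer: 14903282241/24964 ≈ 5.9699e+5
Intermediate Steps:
j(A) = -3 + A (j(A) = A - 3 = -3 + A)
l = -3 (l = -3 + (-1*(-5) - 5) = -3 + (5 - 5) = -3 + 0 = -3)
O(W) = 8 - 1/W (O(W) = 8 + (-3 + 2)/W = 8 - 1/W)
(O(l - (3/11 - 4/10)) - 781)² = ((8 - 1/(-3 - (3/11 - 4/10))) - 781)² = ((8 - 1/(-3 - (3*(1/11) - 4*⅒))) - 781)² = ((8 - 1/(-3 - (3/11 - ⅖))) - 781)² = ((8 - 1/(-3 - 1*(-7/55))) - 781)² = ((8 - 1/(-3 + 7/55)) - 781)² = ((8 - 1/(-158/55)) - 781)² = ((8 - 1*(-55/158)) - 781)² = ((8 + 55/158) - 781)² = (1319/158 - 781)² = (-122079/158)² = 14903282241/24964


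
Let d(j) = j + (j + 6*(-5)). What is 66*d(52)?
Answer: 4884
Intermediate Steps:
d(j) = -30 + 2*j (d(j) = j + (j - 30) = j + (-30 + j) = -30 + 2*j)
66*d(52) = 66*(-30 + 2*52) = 66*(-30 + 104) = 66*74 = 4884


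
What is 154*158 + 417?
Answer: 24749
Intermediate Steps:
154*158 + 417 = 24332 + 417 = 24749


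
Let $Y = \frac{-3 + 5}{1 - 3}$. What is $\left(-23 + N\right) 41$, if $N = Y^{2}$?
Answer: $-902$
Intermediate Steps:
$Y = -1$ ($Y = \frac{2}{-2} = 2 \left(- \frac{1}{2}\right) = -1$)
$N = 1$ ($N = \left(-1\right)^{2} = 1$)
$\left(-23 + N\right) 41 = \left(-23 + 1\right) 41 = \left(-22\right) 41 = -902$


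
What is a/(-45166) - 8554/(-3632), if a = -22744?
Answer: 117239043/41010728 ≈ 2.8587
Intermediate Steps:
a/(-45166) - 8554/(-3632) = -22744/(-45166) - 8554/(-3632) = -22744*(-1/45166) - 8554*(-1/3632) = 11372/22583 + 4277/1816 = 117239043/41010728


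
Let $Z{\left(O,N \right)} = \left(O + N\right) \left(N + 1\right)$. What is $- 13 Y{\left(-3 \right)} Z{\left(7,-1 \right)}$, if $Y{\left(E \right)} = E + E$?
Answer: $0$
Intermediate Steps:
$Z{\left(O,N \right)} = \left(1 + N\right) \left(N + O\right)$ ($Z{\left(O,N \right)} = \left(N + O\right) \left(1 + N\right) = \left(1 + N\right) \left(N + O\right)$)
$Y{\left(E \right)} = 2 E$
$- 13 Y{\left(-3 \right)} Z{\left(7,-1 \right)} = - 13 \cdot 2 \left(-3\right) \left(-1 + 7 + \left(-1\right)^{2} - 7\right) = \left(-13\right) \left(-6\right) \left(-1 + 7 + 1 - 7\right) = 78 \cdot 0 = 0$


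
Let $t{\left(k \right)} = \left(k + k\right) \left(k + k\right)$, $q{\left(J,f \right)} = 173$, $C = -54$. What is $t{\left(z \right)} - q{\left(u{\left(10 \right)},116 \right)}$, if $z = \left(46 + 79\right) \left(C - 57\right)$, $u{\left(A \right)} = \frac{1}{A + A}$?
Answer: $770062327$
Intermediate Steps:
$u{\left(A \right)} = \frac{1}{2 A}$
$z = -13875$ ($z = \left(46 + 79\right) \left(-54 - 57\right) = 125 \left(-111\right) = -13875$)
$t{\left(k \right)} = 4 k^{2}$ ($t{\left(k \right)} = 2 k 2 k = 4 k^{2}$)
$t{\left(z \right)} - q{\left(u{\left(10 \right)},116 \right)} = 4 \left(-13875\right)^{2} - 173 = 4 \cdot 192515625 - 173 = 770062500 - 173 = 770062327$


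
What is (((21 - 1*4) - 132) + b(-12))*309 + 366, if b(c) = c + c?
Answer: -42585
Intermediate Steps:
b(c) = 2*c
(((21 - 1*4) - 132) + b(-12))*309 + 366 = (((21 - 1*4) - 132) + 2*(-12))*309 + 366 = (((21 - 4) - 132) - 24)*309 + 366 = ((17 - 132) - 24)*309 + 366 = (-115 - 24)*309 + 366 = -139*309 + 366 = -42951 + 366 = -42585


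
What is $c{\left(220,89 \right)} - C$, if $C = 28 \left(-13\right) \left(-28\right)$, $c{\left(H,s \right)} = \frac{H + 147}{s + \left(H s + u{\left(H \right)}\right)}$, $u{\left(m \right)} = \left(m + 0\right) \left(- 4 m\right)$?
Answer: $- \frac{1772705119}{173931} \approx -10192.0$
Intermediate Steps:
$u{\left(m \right)} = - 4 m^{2}$ ($u{\left(m \right)} = m \left(- 4 m\right) = - 4 m^{2}$)
$c{\left(H,s \right)} = \frac{147 + H}{s - 4 H^{2} + H s}$ ($c{\left(H,s \right)} = \frac{H + 147}{s - \left(4 H^{2} - H s\right)} = \frac{147 + H}{s - \left(4 H^{2} - H s\right)} = \frac{147 + H}{s - 4 H^{2} + H s}$)
$C = 10192$ ($C = \left(-364\right) \left(-28\right) = 10192$)
$c{\left(220,89 \right)} - C = \frac{147 + 220}{89 - 4 \cdot 220^{2} + 220 \cdot 89} - 10192 = \frac{1}{89 - 193600 + 19580} \cdot 367 - 10192 = \frac{1}{-173931} \cdot 367 - 10192 = \left(- \frac{1}{173931}\right) 367 - 10192 = - \frac{367}{173931} - 10192 = - \frac{1772705119}{173931}$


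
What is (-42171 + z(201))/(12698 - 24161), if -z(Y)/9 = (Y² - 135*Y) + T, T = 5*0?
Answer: 53855/3821 ≈ 14.094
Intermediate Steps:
T = 0
z(Y) = -9*Y² + 1215*Y (z(Y) = -9*((Y² - 135*Y) + 0) = -9*(Y² - 135*Y) = -9*Y² + 1215*Y)
(-42171 + z(201))/(12698 - 24161) = (-42171 + 9*201*(135 - 1*201))/(12698 - 24161) = (-42171 + 9*201*(135 - 201))/(-11463) = (-42171 + 9*201*(-66))*(-1/11463) = (-42171 - 119394)*(-1/11463) = -161565*(-1/11463) = 53855/3821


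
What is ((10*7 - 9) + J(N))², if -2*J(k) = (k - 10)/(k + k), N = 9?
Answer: 4826809/1296 ≈ 3724.4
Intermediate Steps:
J(k) = -(-10 + k)/(4*k) (J(k) = -(k - 10)/(2*(k + k)) = -(-10 + k)/(2*(2*k)) = -(-10 + k)*1/(2*k)/2 = -(-10 + k)/(4*k))
((10*7 - 9) + J(N))² = ((10*7 - 9) + (¼)*(10 - 1*9)/9)² = ((70 - 9) + (¼)*(⅑)*(10 - 9))² = (61 + (¼)*(⅑)*1)² = (61 + 1/36)² = (2197/36)² = 4826809/1296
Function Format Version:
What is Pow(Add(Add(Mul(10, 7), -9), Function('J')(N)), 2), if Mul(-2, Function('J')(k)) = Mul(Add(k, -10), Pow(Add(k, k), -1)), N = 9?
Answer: Rational(4826809, 1296) ≈ 3724.4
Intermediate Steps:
Function('J')(k) = Mul(Rational(-1, 4), Pow(k, -1), Add(-10, k)) (Function('J')(k) = Mul(Rational(-1, 2), Mul(Add(k, -10), Pow(Add(k, k), -1))) = Mul(Rational(-1, 2), Mul(Add(-10, k), Pow(Mul(2, k), -1))) = Mul(Rational(-1, 2), Mul(Add(-10, k), Mul(Rational(1, 2), Pow(k, -1)))) = Mul(Rational(-1, 2), Mul(Rational(1, 2), Pow(k, -1), Add(-10, k))) = Mul(Rational(-1, 4), Pow(k, -1), Add(-10, k)))
Pow(Add(Add(Mul(10, 7), -9), Function('J')(N)), 2) = Pow(Add(Add(Mul(10, 7), -9), Mul(Rational(1, 4), Pow(9, -1), Add(10, Mul(-1, 9)))), 2) = Pow(Add(Add(70, -9), Mul(Rational(1, 4), Rational(1, 9), Add(10, -9))), 2) = Pow(Add(61, Mul(Rational(1, 4), Rational(1, 9), 1)), 2) = Pow(Add(61, Rational(1, 36)), 2) = Pow(Rational(2197, 36), 2) = Rational(4826809, 1296)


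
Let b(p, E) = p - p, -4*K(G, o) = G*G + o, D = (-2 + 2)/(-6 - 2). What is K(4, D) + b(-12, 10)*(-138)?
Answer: -4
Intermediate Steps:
D = 0 (D = 0/(-8) = 0*(-1/8) = 0)
K(G, o) = -o/4 - G**2/4 (K(G, o) = -(G*G + o)/4 = -(G**2 + o)/4 = -(o + G**2)/4 = -o/4 - G**2/4)
b(p, E) = 0
K(4, D) + b(-12, 10)*(-138) = (-1/4*0 - 1/4*4**2) + 0*(-138) = (0 - 1/4*16) + 0 = (0 - 4) + 0 = -4 + 0 = -4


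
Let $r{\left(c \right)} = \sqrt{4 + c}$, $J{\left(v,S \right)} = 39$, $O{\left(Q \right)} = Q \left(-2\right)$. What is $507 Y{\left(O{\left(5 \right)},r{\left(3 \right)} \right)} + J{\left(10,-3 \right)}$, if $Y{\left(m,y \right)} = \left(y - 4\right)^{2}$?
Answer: $11700 - 4056 \sqrt{7} \approx 968.83$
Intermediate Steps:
$O{\left(Q \right)} = - 2 Q$
$Y{\left(m,y \right)} = \left(-4 + y\right)^{2}$
$507 Y{\left(O{\left(5 \right)},r{\left(3 \right)} \right)} + J{\left(10,-3 \right)} = 507 \left(-4 + \sqrt{4 + 3}\right)^{2} + 39 = 507 \left(-4 + \sqrt{7}\right)^{2} + 39 = 39 + 507 \left(-4 + \sqrt{7}\right)^{2}$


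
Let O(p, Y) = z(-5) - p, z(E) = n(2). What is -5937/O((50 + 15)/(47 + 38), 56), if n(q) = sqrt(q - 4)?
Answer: 437359/249 + 571931*I*sqrt(2)/249 ≈ 1756.5 + 3248.3*I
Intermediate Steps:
n(q) = sqrt(-4 + q)
z(E) = I*sqrt(2) (z(E) = sqrt(-4 + 2) = sqrt(-2) = I*sqrt(2))
O(p, Y) = -p + I*sqrt(2) (O(p, Y) = I*sqrt(2) - p = -p + I*sqrt(2))
-5937/O((50 + 15)/(47 + 38), 56) = -5937/(-(50 + 15)/(47 + 38) + I*sqrt(2)) = -5937/(-65/85 + I*sqrt(2)) = -5937/(-1*13/17 + I*sqrt(2)) = -5937/(-13/17 + I*sqrt(2))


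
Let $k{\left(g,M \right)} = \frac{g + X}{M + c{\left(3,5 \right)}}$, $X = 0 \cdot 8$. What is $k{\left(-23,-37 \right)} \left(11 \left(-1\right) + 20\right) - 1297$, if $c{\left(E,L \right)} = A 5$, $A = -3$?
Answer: $- \frac{67237}{52} \approx -1293.0$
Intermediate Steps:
$X = 0$
$c{\left(E,L \right)} = -15$ ($c{\left(E,L \right)} = \left(-3\right) 5 = -15$)
$k{\left(g,M \right)} = \frac{g}{-15 + M}$ ($k{\left(g,M \right)} = \frac{g + 0}{M - 15} = \frac{g}{-15 + M}$)
$k{\left(-23,-37 \right)} \left(11 \left(-1\right) + 20\right) - 1297 = - \frac{23}{-15 - 37} \left(11 \left(-1\right) + 20\right) - 1297 = - \frac{23}{-52} \left(-11 + 20\right) - 1297 = \left(-23\right) \left(- \frac{1}{52}\right) 9 - 1297 = \frac{23}{52} \cdot 9 - 1297 = \frac{207}{52} - 1297 = - \frac{67237}{52}$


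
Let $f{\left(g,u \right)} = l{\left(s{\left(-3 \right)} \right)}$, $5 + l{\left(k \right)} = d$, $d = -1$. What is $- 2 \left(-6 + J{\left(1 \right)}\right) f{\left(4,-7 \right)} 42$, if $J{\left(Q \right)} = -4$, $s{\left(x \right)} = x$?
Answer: $-5040$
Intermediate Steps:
$l{\left(k \right)} = -6$ ($l{\left(k \right)} = -5 - 1 = -6$)
$f{\left(g,u \right)} = -6$
$- 2 \left(-6 + J{\left(1 \right)}\right) f{\left(4,-7 \right)} 42 = - 2 \left(-6 - 4\right) \left(-6\right) 42 = \left(-2\right) \left(-10\right) \left(-6\right) 42 = 20 \left(-6\right) 42 = \left(-120\right) 42 = -5040$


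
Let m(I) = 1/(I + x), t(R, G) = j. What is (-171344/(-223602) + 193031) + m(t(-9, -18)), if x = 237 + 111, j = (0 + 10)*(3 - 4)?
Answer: 7294426953815/37788738 ≈ 1.9303e+5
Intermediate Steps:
j = -10 (j = 10*(-1) = -10)
t(R, G) = -10
x = 348
m(I) = 1/(348 + I) (m(I) = 1/(I + 348) = 1/(348 + I))
(-171344/(-223602) + 193031) + m(t(-9, -18)) = (-171344/(-223602) + 193031) + 1/(348 - 10) = (-171344*(-1/223602) + 193031) + 1/338 = (85672/111801 + 193031) + 1/338 = 21581144503/111801 + 1/338 = 7294426953815/37788738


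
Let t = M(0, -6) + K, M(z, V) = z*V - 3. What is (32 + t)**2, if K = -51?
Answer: 484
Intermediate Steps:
M(z, V) = -3 + V*z (M(z, V) = V*z - 3 = -3 + V*z)
t = -54 (t = (-3 - 6*0) - 51 = (-3 + 0) - 51 = -3 - 51 = -54)
(32 + t)**2 = (32 - 54)**2 = (-22)**2 = 484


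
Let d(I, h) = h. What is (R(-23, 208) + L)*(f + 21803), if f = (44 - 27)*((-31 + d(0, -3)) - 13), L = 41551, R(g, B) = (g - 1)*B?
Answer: 767885236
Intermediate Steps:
R(g, B) = B*(-1 + g) (R(g, B) = (-1 + g)*B = B*(-1 + g))
f = -799 (f = (44 - 27)*((-31 - 3) - 13) = 17*(-34 - 13) = 17*(-47) = -799)
(R(-23, 208) + L)*(f + 21803) = (208*(-1 - 23) + 41551)*(-799 + 21803) = (208*(-24) + 41551)*21004 = (-4992 + 41551)*21004 = 36559*21004 = 767885236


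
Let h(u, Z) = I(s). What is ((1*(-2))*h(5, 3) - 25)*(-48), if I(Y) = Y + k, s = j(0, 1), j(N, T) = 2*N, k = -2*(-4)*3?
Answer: 3504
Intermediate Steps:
k = 24 (k = 8*3 = 24)
s = 0 (s = 2*0 = 0)
I(Y) = 24 + Y (I(Y) = Y + 24 = 24 + Y)
h(u, Z) = 24 (h(u, Z) = 24 + 0 = 24)
((1*(-2))*h(5, 3) - 25)*(-48) = ((1*(-2))*24 - 25)*(-48) = (-2*24 - 25)*(-48) = (-48 - 25)*(-48) = -73*(-48) = 3504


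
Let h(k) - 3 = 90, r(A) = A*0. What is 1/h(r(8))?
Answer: 1/93 ≈ 0.010753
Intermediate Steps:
r(A) = 0
h(k) = 93 (h(k) = 3 + 90 = 93)
1/h(r(8)) = 1/93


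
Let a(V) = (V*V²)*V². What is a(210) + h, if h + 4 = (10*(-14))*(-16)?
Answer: 408410102236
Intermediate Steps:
a(V) = V⁵ (a(V) = V³*V² = V⁵)
h = 2236 (h = -4 + (10*(-14))*(-16) = -4 - 140*(-16) = -4 + 2240 = 2236)
a(210) + h = 210⁵ + 2236 = 408410100000 + 2236 = 408410102236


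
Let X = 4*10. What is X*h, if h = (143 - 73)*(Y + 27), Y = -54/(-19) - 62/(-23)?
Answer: 39813200/437 ≈ 91106.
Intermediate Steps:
Y = 2420/437 (Y = -54*(-1/19) - 62*(-1/23) = 54/19 + 62/23 = 2420/437 ≈ 5.5378)
h = 995330/437 (h = (143 - 73)*(2420/437 + 27) = 70*(14219/437) = 995330/437 ≈ 2277.6)
X = 40
X*h = 40*(995330/437) = 39813200/437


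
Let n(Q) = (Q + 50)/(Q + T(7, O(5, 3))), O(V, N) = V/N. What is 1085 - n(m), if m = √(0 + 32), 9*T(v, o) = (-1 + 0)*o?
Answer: 25253677/23303 - 146340*√2/23303 ≈ 1074.8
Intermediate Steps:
T(v, o) = -o/9 (T(v, o) = ((-1 + 0)*o)/9 = (-o)/9 = -o/9)
m = 4*√2 (m = √32 = 4*√2 ≈ 5.6569)
n(Q) = (50 + Q)/(-5/27 + Q) (n(Q) = (Q + 50)/(Q - 5/(9*3)) = (50 + Q)/(Q - 5/(9*3)) = (50 + Q)/(Q - ⅑*5/3) = (50 + Q)/(Q - 5/27) = (50 + Q)/(-5/27 + Q))
1085 - n(m) = 1085 - 27*(50 + 4*√2)/(-5 + 27*(4*√2)) = 1085 - 27*(50 + 4*√2)/(-5 + 108*√2)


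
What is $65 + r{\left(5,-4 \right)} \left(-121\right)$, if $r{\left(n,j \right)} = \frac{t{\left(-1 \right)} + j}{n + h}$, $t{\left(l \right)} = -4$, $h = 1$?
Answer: $\frac{679}{3} \approx 226.33$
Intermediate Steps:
$r{\left(n,j \right)} = \frac{-4 + j}{1 + n}$ ($r{\left(n,j \right)} = \frac{-4 + j}{n + 1} = \frac{-4 + j}{1 + n}$)
$65 + r{\left(5,-4 \right)} \left(-121\right) = 65 + \frac{-4 - 4}{1 + 5} \left(-121\right) = 65 + \frac{1}{6} \left(-8\right) \left(-121\right) = 65 - - \frac{484}{3} = 65 + \frac{484}{3} = \frac{679}{3}$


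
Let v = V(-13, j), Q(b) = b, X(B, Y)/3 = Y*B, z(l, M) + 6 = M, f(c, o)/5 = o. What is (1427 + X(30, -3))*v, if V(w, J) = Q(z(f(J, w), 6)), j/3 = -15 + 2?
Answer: 0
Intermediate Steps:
f(c, o) = 5*o
z(l, M) = -6 + M
j = -39 (j = 3*(-15 + 2) = 3*(-13) = -39)
X(B, Y) = 3*B*Y (X(B, Y) = 3*(Y*B) = 3*(B*Y) = 3*B*Y)
V(w, J) = 0 (V(w, J) = -6 + 6 = 0)
v = 0
(1427 + X(30, -3))*v = (1427 + 3*30*(-3))*0 = (1427 - 270)*0 = 1157*0 = 0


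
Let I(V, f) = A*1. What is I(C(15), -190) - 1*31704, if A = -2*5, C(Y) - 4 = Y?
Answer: -31714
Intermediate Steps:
C(Y) = 4 + Y
A = -10
I(V, f) = -10 (I(V, f) = -10*1 = -10)
I(C(15), -190) - 1*31704 = -10 - 1*31704 = -10 - 31704 = -31714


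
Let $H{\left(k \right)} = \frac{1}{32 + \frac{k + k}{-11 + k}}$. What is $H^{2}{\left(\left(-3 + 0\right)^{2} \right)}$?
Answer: $\frac{1}{529} \approx 0.0018904$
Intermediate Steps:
$H{\left(k \right)} = \frac{1}{32 + \frac{2 k}{-11 + k}}$
$H^{2}{\left(\left(-3 + 0\right)^{2} \right)} = \left(\frac{-11 + \left(-3 + 0\right)^{2}}{2 \left(-176 + 17 \left(-3 + 0\right)^{2}\right)}\right)^{2} = \left(\frac{-11 + \left(-3\right)^{2}}{2 \left(-176 + 17 \left(-3\right)^{2}\right)}\right)^{2} = \left(\frac{-11 + 9}{2 \left(-176 + 17 \cdot 9\right)}\right)^{2} = \left(\frac{1}{2} \frac{1}{-176 + 153} \left(-2\right)\right)^{2} = \left(\frac{1}{2} \frac{1}{-23} \left(-2\right)\right)^{2} = \left(\frac{1}{2} \left(- \frac{1}{23}\right) \left(-2\right)\right)^{2} = \left(\frac{1}{23}\right)^{2} = \frac{1}{529}$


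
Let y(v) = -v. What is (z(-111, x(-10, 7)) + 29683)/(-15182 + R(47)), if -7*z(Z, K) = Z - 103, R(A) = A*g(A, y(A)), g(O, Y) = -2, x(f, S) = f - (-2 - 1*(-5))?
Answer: -207995/106932 ≈ -1.9451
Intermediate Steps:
x(f, S) = -3 + f (x(f, S) = f - (-2 + 5) = f - 1*3 = f - 3 = -3 + f)
R(A) = -2*A (R(A) = A*(-2) = -2*A)
z(Z, K) = 103/7 - Z/7 (z(Z, K) = -(Z - 103)/7 = -(-103 + Z)/7 = 103/7 - Z/7)
(z(-111, x(-10, 7)) + 29683)/(-15182 + R(47)) = ((103/7 - ⅐*(-111)) + 29683)/(-15182 - 2*47) = ((103/7 + 111/7) + 29683)/(-15182 - 94) = (214/7 + 29683)/(-15276) = (207995/7)*(-1/15276) = -207995/106932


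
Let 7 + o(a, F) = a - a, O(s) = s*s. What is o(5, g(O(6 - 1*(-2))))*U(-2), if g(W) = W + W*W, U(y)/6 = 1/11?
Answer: -42/11 ≈ -3.8182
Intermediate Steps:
O(s) = s**2
U(y) = 6/11
g(W) = W + W**2
o(a, F) = -7 (o(a, F) = -7 + (a - a) = -7 + 0 = -7)
o(5, g(O(6 - 1*(-2))))*U(-2) = -7*6/11 = -42/11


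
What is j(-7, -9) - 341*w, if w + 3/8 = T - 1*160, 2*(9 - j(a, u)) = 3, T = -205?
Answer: 996803/8 ≈ 1.2460e+5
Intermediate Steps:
j(a, u) = 15/2 (j(a, u) = 9 - 1/2*3 = 9 - 3/2 = 15/2)
w = -2923/8 (w = -3/8 + (-205 - 1*160) = -3/8 + (-205 - 160) = -3/8 - 365 = -2923/8 ≈ -365.38)
j(-7, -9) - 341*w = 15/2 - 341*(-2923/8) = 15/2 + 996743/8 = 996803/8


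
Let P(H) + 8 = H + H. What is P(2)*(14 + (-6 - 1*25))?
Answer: 68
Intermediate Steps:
P(H) = -8 + 2*H (P(H) = -8 + (H + H) = -8 + 2*H)
P(2)*(14 + (-6 - 1*25)) = (-8 + 2*2)*(14 + (-6 - 1*25)) = (-8 + 4)*(14 + (-6 - 25)) = -4*(14 - 31) = -4*(-17) = 68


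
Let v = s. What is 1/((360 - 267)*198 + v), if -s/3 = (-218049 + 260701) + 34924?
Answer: -1/214314 ≈ -4.6660e-6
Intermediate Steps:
s = -232728 (s = -3*((-218049 + 260701) + 34924) = -3*(42652 + 34924) = -3*77576 = -232728)
v = -232728
1/((360 - 267)*198 + v) = 1/((360 - 267)*198 - 232728) = 1/(93*198 - 232728) = 1/(18414 - 232728) = 1/(-214314) = -1/214314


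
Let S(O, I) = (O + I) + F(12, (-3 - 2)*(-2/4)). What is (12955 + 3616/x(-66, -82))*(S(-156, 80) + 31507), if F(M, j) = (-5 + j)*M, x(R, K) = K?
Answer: 16622025147/41 ≈ 4.0542e+8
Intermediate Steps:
F(M, j) = M*(-5 + j)
S(O, I) = -30 + I + O (S(O, I) = (O + I) + 12*(-5 + (-3 - 2)*(-2/4)) = (I + O) + 12*(-5 - (-10)/4) = (I + O) + 12*(-5 - 5*(-½)) = (I + O) + 12*(-5 + 5/2) = (I + O) + 12*(-5/2) = (I + O) - 30 = -30 + I + O)
(12955 + 3616/x(-66, -82))*(S(-156, 80) + 31507) = (12955 + 3616/(-82))*((-30 + 80 - 156) + 31507) = (12955 + 3616*(-1/82))*(-106 + 31507) = (12955 - 1808/41)*31401 = (529347/41)*31401 = 16622025147/41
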